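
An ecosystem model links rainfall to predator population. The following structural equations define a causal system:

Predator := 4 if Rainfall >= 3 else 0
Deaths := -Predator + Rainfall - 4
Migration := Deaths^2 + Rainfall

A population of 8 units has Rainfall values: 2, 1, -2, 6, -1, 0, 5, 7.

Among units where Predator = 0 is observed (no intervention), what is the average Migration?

18

Observing Predator=0 restricts to units where Predator's equation naturally yields 0: Rainfall ∈ {2, 1, -2, -1, 0}. In that subpopulation Migration = 6, 10, 34, 24, 16, mean 18.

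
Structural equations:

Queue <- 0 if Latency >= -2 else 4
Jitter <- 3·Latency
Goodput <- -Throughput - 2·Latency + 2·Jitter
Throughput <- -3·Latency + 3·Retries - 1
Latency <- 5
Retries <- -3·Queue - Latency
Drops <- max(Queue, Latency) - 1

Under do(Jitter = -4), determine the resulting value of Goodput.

Under do(Jitter=-4), the mechanism Jitter <- 3·Latency is discarded; Jitter is fixed at -4.
Queue = 0 if Latency >= -2 else 4  [with Latency=5]  = 0
Retries = -3·Queue - Latency  [with Queue=0, Latency=5]  = -5
Throughput = -3·Latency + 3·Retries - 1  [with Latency=5, Retries=-5]  = -31
Goodput = -Throughput - 2·Latency + 2·Jitter  [with Throughput=-31, Latency=5, Jitter=-4]  = 13

13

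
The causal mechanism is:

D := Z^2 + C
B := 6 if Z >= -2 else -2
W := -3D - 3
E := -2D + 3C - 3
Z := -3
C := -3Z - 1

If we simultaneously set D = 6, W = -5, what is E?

Setting D = 6, W = -5 by intervention discards those variables' equations.
C = -3Z - 1  [with Z=-3]  = 8
E = -2D + 3C - 3  [with D=6, C=8]  = 9

9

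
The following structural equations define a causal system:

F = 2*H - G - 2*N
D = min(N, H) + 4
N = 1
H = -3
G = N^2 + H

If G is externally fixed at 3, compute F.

-11

do(G=3) replaces the equation G = N^2 + H with the constant G = 3.
F = 2*H - G - 2*N  [with H=-3, G=3, N=1]  = -11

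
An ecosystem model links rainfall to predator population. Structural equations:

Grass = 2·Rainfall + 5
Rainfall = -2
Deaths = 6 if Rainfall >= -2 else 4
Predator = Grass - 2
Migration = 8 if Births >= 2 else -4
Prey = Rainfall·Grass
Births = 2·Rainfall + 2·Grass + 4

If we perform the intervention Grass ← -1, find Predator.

-3

Under do(Grass=-1), the mechanism Grass = 2·Rainfall + 5 is discarded; Grass is fixed at -1.
Predator = Grass - 2  [with Grass=-1]  = -3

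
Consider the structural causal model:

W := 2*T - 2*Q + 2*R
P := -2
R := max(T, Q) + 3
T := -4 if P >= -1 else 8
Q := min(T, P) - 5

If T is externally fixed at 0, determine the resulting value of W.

do(T=0) replaces the equation T := -4 if P >= -1 else 8 with the constant T = 0.
Q = min(T, P) - 5  [with T=0, P=-2]  = -7
R = max(T, Q) + 3  [with T=0, Q=-7]  = 3
W = 2*T - 2*Q + 2*R  [with T=0, Q=-7, R=3]  = 20

20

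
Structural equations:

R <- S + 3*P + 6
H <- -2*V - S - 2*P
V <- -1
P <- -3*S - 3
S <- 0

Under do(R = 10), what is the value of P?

-3

Under do(R=10), the mechanism R <- S + 3*P + 6 is discarded; R is fixed at 10.
Since P is not a descendant of the intervened variable, it is unaffected.
P = -3*S - 3  [with S=0]  = -3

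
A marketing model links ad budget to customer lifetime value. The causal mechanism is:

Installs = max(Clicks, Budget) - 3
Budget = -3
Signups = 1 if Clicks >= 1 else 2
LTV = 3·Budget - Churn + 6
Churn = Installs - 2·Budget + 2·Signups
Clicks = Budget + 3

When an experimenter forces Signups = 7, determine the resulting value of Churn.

17

Intervening sets Signups = 7 and removes its equation (Signups = 1 if Clicks >= 1 else 2).
Clicks = Budget + 3  [with Budget=-3]  = 0
Installs = max(Clicks, Budget) - 3  [with Clicks=0, Budget=-3]  = -3
Churn = Installs - 2·Budget + 2·Signups  [with Installs=-3, Budget=-3, Signups=7]  = 17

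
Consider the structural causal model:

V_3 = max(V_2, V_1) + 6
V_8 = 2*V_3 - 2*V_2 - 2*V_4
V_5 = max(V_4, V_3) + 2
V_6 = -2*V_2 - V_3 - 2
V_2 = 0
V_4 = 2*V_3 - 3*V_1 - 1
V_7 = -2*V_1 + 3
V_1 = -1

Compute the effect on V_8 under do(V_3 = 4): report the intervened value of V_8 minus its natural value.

4

The intervention breaks the incoming arrows to V_3: V_3 = max(V_2, V_1) + 6 no longer applies, and V_3 = 4.
V_4 = 2*V_3 - 3*V_1 - 1  [with V_3=4, V_1=-1]  = 10
V_8 = 2*V_3 - 2*V_2 - 2*V_4  [with V_3=4, V_2=0, V_4=10]  = -12
Without intervention: V_3 = max(V_2, V_1) + 6  [with V_2=0, V_1=-1]  = 6; V_4 = 2*V_3 - 3*V_1 - 1  [with V_3=6, V_1=-1]  = 14; V_8 = 2*V_3 - 2*V_2 - 2*V_4  [with V_3=6, V_2=0, V_4=14]  = -16.
Change = -12 − (-16) = 4.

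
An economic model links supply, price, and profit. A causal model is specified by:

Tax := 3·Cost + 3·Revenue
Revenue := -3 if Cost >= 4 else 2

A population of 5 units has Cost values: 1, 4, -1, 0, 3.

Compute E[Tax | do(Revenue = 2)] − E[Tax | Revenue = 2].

1.95

The intervention sets Revenue=2 in all 5 units regardless of Cost. Recomputing Tax per unit gives 9, 18, 3, 6, 15; average 10.2.
Observing Revenue=2 restricts to units where Revenue's equation naturally yields 2: Cost ∈ {1, -1, 0, 3}. In that subpopulation Tax = 9, 3, 6, 15, mean 8.25.
Difference = 10.2 − 8.25 = 1.95.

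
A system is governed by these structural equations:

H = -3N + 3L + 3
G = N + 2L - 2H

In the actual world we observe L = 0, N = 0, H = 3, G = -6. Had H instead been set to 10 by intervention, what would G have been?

-20

The intervention breaks the incoming arrows to H: H = -3N + 3L + 3 no longer applies, and H = 10.
G = N + 2L - 2H  [with N=0, L=0, H=10]  = -20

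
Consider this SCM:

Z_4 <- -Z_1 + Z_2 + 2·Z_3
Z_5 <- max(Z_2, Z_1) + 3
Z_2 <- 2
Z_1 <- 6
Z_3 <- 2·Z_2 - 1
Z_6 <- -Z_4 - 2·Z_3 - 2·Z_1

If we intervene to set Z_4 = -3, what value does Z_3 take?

Under do(Z_4=-3), the mechanism Z_4 <- -Z_1 + Z_2 + 2·Z_3 is discarded; Z_4 is fixed at -3.
Since Z_3 is not a descendant of the intervened variable, it is unaffected.
Z_3 = 2·Z_2 - 1  [with Z_2=2]  = 3

3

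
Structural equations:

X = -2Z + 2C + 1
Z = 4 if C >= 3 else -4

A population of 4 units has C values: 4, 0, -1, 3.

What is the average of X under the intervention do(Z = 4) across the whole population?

Under do(Z=4), Z's equation is replaced by Z=4 for every unit. Per-unit X: 1, -7, -9, -1. Mean = -4.

-4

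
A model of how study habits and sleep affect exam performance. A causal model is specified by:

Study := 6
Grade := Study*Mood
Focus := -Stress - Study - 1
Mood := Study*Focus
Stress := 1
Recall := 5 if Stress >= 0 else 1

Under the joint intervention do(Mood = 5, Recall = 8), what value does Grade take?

The joint intervention fixes Mood = 5, Recall = 8, removing each variable's own equation.
Grade = Study*Mood  [with Study=6, Mood=5]  = 30

30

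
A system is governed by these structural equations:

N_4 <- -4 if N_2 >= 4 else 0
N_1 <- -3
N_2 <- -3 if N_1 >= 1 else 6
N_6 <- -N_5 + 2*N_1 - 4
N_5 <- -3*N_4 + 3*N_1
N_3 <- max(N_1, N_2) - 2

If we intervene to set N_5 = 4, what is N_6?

The intervention breaks the incoming arrows to N_5: N_5 <- -3*N_4 + 3*N_1 no longer applies, and N_5 = 4.
N_6 = -N_5 + 2*N_1 - 4  [with N_5=4, N_1=-3]  = -14

-14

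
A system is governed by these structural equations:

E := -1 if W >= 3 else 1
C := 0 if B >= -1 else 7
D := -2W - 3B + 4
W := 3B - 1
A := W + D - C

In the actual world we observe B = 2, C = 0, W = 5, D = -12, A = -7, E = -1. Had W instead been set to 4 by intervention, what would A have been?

-6

do(W=4) replaces the equation W := 3B - 1 with the constant W = 4.
C = 0 if B >= -1 else 7  [with B=2]  = 0
D = -2W - 3B + 4  [with W=4, B=2]  = -10
A = W + D - C  [with W=4, D=-10, C=0]  = -6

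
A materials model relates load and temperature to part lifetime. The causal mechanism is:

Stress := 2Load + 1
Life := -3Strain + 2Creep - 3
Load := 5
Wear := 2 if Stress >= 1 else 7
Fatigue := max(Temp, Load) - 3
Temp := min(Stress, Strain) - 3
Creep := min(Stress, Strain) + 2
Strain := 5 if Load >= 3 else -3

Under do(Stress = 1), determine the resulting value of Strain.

The intervention breaks the incoming arrows to Stress: Stress := 2Load + 1 no longer applies, and Stress = 1.
Since Strain is not a descendant of the intervened variable, it is unaffected.
Strain = 5 if Load >= 3 else -3  [with Load=5]  = 5

5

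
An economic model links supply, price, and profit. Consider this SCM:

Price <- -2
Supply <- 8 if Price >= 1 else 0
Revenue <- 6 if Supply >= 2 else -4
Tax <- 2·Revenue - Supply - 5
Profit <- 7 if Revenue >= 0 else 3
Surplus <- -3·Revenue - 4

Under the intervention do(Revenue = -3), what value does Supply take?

Under do(Revenue=-3), the mechanism Revenue <- 6 if Supply >= 2 else -4 is discarded; Revenue is fixed at -3.
Since Supply is not a descendant of the intervened variable, it is unaffected.
Supply = 8 if Price >= 1 else 0  [with Price=-2]  = 0

0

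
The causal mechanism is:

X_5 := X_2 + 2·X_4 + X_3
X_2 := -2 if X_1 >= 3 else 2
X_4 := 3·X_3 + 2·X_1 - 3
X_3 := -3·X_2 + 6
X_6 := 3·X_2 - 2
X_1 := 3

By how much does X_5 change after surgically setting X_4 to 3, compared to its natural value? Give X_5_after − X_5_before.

-72

Intervening sets X_4 = 3 and removes its equation (X_4 := 3·X_3 + 2·X_1 - 3).
X_2 = -2 if X_1 >= 3 else 2  [with X_1=3]  = -2
X_3 = -3·X_2 + 6  [with X_2=-2]  = 12
X_5 = X_2 + 2·X_4 + X_3  [with X_2=-2, X_4=3, X_3=12]  = 16
Without intervention: X_2 = -2 if X_1 >= 3 else 2  [with X_1=3]  = -2; X_3 = -3·X_2 + 6  [with X_2=-2]  = 12; X_4 = 3·X_3 + 2·X_1 - 3  [with X_3=12, X_1=3]  = 39; X_5 = X_2 + 2·X_4 + X_3  [with X_2=-2, X_4=39, X_3=12]  = 88.
Change = 16 − 88 = -72.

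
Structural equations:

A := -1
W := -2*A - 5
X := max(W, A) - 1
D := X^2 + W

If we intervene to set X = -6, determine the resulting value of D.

The intervention breaks the incoming arrows to X: X := max(W, A) - 1 no longer applies, and X = -6.
W = -2*A - 5  [with A=-1]  = -3
D = X^2 + W  [with X=-6, W=-3]  = 33

33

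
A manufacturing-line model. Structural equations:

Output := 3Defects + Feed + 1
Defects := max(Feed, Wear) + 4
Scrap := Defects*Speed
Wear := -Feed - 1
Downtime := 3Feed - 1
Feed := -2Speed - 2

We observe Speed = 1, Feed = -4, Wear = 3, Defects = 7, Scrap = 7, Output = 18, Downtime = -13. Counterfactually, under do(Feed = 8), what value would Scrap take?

do(Feed=8) replaces the equation Feed := -2Speed - 2 with the constant Feed = 8.
Wear = -Feed - 1  [with Feed=8]  = -9
Defects = max(Feed, Wear) + 4  [with Feed=8, Wear=-9]  = 12
Scrap = Defects*Speed  [with Defects=12, Speed=1]  = 12

12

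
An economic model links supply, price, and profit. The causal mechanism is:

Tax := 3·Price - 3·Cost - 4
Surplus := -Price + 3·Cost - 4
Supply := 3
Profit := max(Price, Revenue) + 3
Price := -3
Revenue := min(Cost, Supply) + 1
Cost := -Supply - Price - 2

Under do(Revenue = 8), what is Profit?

Under do(Revenue=8), the mechanism Revenue := min(Cost, Supply) + 1 is discarded; Revenue is fixed at 8.
Profit = max(Price, Revenue) + 3  [with Price=-3, Revenue=8]  = 11

11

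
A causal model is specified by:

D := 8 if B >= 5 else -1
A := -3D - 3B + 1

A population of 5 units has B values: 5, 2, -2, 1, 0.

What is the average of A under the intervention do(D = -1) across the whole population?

0.4

Under do(D=-1), D's equation is replaced by D=-1 for every unit. Per-unit A: -11, -2, 10, 1, 4. Mean = 0.4.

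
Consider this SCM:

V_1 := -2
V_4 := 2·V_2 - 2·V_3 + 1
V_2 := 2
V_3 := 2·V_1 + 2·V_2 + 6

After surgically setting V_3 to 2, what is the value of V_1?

-2

Under do(V_3=2), the mechanism V_3 := 2·V_1 + 2·V_2 + 6 is discarded; V_3 is fixed at 2.
V_1 is not downstream of the intervention, so its value is determined by the original equations.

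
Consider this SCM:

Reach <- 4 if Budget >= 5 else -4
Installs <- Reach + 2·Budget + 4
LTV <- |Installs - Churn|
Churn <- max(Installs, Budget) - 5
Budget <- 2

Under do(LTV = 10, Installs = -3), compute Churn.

Under do(LTV = 10, Installs = -3), each intervened variable's structural equation is replaced by its fixed value.
Churn = max(Installs, Budget) - 5  [with Installs=-3, Budget=2]  = -3

-3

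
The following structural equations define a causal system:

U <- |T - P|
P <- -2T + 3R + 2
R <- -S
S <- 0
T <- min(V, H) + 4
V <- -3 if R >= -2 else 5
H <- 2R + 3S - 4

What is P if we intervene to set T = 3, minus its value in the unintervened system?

-6

The intervention breaks the incoming arrows to T: T <- min(V, H) + 4 no longer applies, and T = 3.
R = -S  [with S=0]  = 0
P = -2T + 3R + 2  [with T=3, R=0]  = -4
Without intervention: R = -S  [with S=0]  = 0; H = 2R + 3S - 4  [with R=0, S=0]  = -4; V = -3 if R >= -2 else 5  [with R=0]  = -3; T = min(V, H) + 4  [with V=-3, H=-4]  = 0; P = -2T + 3R + 2  [with T=0, R=0]  = 2.
Change = -4 − 2 = -6.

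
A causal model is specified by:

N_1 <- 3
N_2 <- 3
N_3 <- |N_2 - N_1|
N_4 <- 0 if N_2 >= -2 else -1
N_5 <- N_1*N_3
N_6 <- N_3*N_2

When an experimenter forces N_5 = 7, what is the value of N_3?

0

do(N_5=7) replaces the equation N_5 <- N_1*N_3 with the constant N_5 = 7.
N_3 is not downstream of the intervention, so its value is determined by the original equations.
N_3 = |N_2 - N_1|  [with N_2=3, N_1=3]  = 0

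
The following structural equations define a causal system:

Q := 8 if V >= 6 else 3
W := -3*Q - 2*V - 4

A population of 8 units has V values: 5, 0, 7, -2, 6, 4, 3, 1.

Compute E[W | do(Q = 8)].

Under do(Q=8), Q's equation is replaced by Q=8 for every unit. Per-unit W: -38, -28, -42, -24, -40, -36, -34, -30. Mean = -34.

-34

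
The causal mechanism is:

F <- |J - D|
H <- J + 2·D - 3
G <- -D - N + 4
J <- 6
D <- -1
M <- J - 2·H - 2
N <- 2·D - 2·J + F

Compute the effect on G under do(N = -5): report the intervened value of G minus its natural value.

-2

Under do(N=-5), the mechanism N <- 2·D - 2·J + F is discarded; N is fixed at -5.
G = -D - N + 4  [with D=-1, N=-5]  = 10
Without intervention: F = |J - D|  [with J=6, D=-1]  = 7; N = 2·D - 2·J + F  [with D=-1, J=6, F=7]  = -7; G = -D - N + 4  [with D=-1, N=-7]  = 12.
Change = 10 − 12 = -2.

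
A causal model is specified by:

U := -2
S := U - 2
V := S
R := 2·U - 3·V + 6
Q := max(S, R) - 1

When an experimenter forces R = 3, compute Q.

Intervening sets R = 3 and removes its equation (R := 2·U - 3·V + 6).
S = U - 2  [with U=-2]  = -4
Q = max(S, R) - 1  [with S=-4, R=3]  = 2

2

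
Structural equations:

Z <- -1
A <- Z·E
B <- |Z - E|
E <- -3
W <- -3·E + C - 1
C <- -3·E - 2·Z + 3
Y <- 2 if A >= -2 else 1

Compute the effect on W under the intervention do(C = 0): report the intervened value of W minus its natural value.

The intervention breaks the incoming arrows to C: C <- -3·E - 2·Z + 3 no longer applies, and C = 0.
W = -3·E + C - 1  [with E=-3, C=0]  = 8
Without intervention: C = -3·E - 2·Z + 3  [with E=-3, Z=-1]  = 14; W = -3·E + C - 1  [with E=-3, C=14]  = 22.
Change = 8 − 22 = -14.

-14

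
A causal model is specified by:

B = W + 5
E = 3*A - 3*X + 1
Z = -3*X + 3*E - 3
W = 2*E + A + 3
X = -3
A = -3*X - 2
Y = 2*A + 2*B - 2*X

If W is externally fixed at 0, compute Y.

Under do(W=0), the mechanism W = 2*E + A + 3 is discarded; W is fixed at 0.
A = -3*X - 2  [with X=-3]  = 7
B = W + 5  [with W=0]  = 5
Y = 2*A + 2*B - 2*X  [with A=7, B=5, X=-3]  = 30

30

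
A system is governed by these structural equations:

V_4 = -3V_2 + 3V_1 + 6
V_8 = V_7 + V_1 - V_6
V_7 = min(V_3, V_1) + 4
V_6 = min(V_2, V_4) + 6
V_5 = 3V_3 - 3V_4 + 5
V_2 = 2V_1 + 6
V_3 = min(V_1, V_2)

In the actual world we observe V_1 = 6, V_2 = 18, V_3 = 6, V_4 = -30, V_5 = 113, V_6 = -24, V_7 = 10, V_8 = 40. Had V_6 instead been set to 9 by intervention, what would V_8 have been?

7

Intervening sets V_6 = 9 and removes its equation (V_6 = min(V_2, V_4) + 6).
V_2 = 2V_1 + 6  [with V_1=6]  = 18
V_3 = min(V_1, V_2)  [with V_1=6, V_2=18]  = 6
V_7 = min(V_3, V_1) + 4  [with V_3=6, V_1=6]  = 10
V_8 = V_7 + V_1 - V_6  [with V_7=10, V_1=6, V_6=9]  = 7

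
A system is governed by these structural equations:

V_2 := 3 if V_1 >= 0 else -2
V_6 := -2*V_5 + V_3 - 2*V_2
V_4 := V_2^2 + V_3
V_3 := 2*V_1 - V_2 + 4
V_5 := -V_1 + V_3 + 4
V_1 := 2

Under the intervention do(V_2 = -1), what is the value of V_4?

10

Under do(V_2=-1), the mechanism V_2 := 3 if V_1 >= 0 else -2 is discarded; V_2 is fixed at -1.
V_3 = 2*V_1 - V_2 + 4  [with V_1=2, V_2=-1]  = 9
V_4 = V_2^2 + V_3  [with V_2=-1, V_3=9]  = 10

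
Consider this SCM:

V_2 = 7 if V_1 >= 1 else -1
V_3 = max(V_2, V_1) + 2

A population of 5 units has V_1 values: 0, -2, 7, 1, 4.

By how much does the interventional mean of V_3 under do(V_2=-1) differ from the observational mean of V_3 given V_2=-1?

2.7

Every unit gets V_2=-1 under the intervention. V_3 values become 2, 1, 9, 3, 6; E[V_3|do(V_2=-1)] = 4.2.
Conditioning on V_2=-1 selects the 2 unit(s) with V_1 ∈ {0, -2}. Their V_3 values: 2, 1. Mean = 1.5.
Difference = 4.2 − 1.5 = 2.7.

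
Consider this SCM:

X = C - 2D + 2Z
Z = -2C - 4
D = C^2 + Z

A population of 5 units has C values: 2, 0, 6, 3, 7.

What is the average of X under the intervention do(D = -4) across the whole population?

Under do(D=-4), D's equation is replaced by D=-4 for every unit. Per-unit X: -6, 0, -18, -9, -21. Mean = -10.8.

-10.8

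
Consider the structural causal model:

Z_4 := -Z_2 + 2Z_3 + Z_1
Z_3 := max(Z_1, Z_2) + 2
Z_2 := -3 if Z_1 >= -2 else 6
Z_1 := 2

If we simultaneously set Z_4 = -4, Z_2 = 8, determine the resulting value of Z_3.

10

Setting Z_4 = -4, Z_2 = 8 by intervention discards those variables' equations.
Z_3 = max(Z_1, Z_2) + 2  [with Z_1=2, Z_2=8]  = 10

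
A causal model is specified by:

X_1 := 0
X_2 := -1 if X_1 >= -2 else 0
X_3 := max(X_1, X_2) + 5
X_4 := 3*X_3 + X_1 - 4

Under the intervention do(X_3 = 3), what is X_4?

The intervention breaks the incoming arrows to X_3: X_3 := max(X_1, X_2) + 5 no longer applies, and X_3 = 3.
X_4 = 3*X_3 + X_1 - 4  [with X_3=3, X_1=0]  = 5

5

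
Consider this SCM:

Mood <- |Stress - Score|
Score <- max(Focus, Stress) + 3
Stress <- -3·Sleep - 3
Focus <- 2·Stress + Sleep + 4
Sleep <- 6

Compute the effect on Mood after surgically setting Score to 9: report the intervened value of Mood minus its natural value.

27

Intervening sets Score = 9 and removes its equation (Score <- max(Focus, Stress) + 3).
Stress = -3·Sleep - 3  [with Sleep=6]  = -21
Mood = |Stress - Score|  [with Stress=-21, Score=9]  = 30
Without intervention: Stress = -3·Sleep - 3  [with Sleep=6]  = -21; Focus = 2·Stress + Sleep + 4  [with Stress=-21, Sleep=6]  = -32; Score = max(Focus, Stress) + 3  [with Focus=-32, Stress=-21]  = -18; Mood = |Stress - Score|  [with Stress=-21, Score=-18]  = 3.
Change = 30 − 3 = 27.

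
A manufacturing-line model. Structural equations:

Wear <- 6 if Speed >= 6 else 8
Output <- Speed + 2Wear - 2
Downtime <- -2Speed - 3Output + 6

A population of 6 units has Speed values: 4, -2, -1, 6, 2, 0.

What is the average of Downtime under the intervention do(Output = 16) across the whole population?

-45

Every unit gets Output=16 under the intervention. Downtime values become -50, -38, -40, -54, -46, -42; E[Downtime|do(Output=16)] = -45.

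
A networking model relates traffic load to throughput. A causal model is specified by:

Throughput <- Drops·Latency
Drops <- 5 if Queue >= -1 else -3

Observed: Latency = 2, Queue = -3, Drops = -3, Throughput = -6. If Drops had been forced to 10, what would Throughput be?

The intervention breaks the incoming arrows to Drops: Drops <- 5 if Queue >= -1 else -3 no longer applies, and Drops = 10.
Throughput = Drops·Latency  [with Drops=10, Latency=2]  = 20

20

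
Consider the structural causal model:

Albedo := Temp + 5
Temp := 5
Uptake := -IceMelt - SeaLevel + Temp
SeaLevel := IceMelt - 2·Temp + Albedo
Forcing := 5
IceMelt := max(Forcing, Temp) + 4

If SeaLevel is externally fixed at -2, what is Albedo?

The intervention breaks the incoming arrows to SeaLevel: SeaLevel := IceMelt - 2·Temp + Albedo no longer applies, and SeaLevel = -2.
Since Albedo is not a descendant of the intervened variable, it is unaffected.
Albedo = Temp + 5  [with Temp=5]  = 10

10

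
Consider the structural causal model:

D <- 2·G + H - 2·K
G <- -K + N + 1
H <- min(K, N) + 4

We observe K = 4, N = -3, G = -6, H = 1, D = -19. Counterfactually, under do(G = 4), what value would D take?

1

do(G=4) replaces the equation G <- -K + N + 1 with the constant G = 4.
H = min(K, N) + 4  [with K=4, N=-3]  = 1
D = 2·G + H - 2·K  [with G=4, H=1, K=4]  = 1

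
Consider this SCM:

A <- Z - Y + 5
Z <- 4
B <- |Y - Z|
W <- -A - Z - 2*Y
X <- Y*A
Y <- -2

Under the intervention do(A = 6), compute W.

-6

The intervention breaks the incoming arrows to A: A <- Z - Y + 5 no longer applies, and A = 6.
W = -A - Z - 2*Y  [with A=6, Z=4, Y=-2]  = -6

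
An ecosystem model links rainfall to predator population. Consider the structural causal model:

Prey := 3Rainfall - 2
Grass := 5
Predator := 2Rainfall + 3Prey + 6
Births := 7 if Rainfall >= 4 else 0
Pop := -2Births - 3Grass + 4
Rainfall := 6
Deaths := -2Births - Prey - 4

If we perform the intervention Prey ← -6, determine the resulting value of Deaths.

The intervention breaks the incoming arrows to Prey: Prey := 3Rainfall - 2 no longer applies, and Prey = -6.
Births = 7 if Rainfall >= 4 else 0  [with Rainfall=6]  = 7
Deaths = -2Births - Prey - 4  [with Births=7, Prey=-6]  = -12

-12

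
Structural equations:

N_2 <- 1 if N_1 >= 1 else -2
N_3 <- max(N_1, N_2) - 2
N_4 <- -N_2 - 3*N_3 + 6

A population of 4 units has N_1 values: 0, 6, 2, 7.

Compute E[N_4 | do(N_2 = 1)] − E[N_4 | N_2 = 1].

3

Under do(N_2=1), N_2's equation is replaced by N_2=1 for every unit. Per-unit N_4: 8, -7, 5, -10. Mean = -1.
Observing N_2=1 restricts to units where N_2's equation naturally yields 1: N_1 ∈ {6, 2, 7}. In that subpopulation N_4 = -7, 5, -10, mean -4.
Difference = -1 − (-4) = 3.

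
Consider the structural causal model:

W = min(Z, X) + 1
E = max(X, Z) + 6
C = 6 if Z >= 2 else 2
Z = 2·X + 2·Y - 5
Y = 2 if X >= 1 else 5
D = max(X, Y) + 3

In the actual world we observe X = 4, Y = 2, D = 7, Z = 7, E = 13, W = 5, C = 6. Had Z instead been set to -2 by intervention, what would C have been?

The intervention breaks the incoming arrows to Z: Z = 2·X + 2·Y - 5 no longer applies, and Z = -2.
C = 6 if Z >= 2 else 2  [with Z=-2]  = 2

2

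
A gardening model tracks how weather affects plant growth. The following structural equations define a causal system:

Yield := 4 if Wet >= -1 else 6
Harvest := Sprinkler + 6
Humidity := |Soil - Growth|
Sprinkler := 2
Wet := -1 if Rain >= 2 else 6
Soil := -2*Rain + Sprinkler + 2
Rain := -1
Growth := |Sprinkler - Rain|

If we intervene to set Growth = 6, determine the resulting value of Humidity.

The intervention breaks the incoming arrows to Growth: Growth := |Sprinkler - Rain| no longer applies, and Growth = 6.
Soil = -2*Rain + Sprinkler + 2  [with Rain=-1, Sprinkler=2]  = 6
Humidity = |Soil - Growth|  [with Soil=6, Growth=6]  = 0

0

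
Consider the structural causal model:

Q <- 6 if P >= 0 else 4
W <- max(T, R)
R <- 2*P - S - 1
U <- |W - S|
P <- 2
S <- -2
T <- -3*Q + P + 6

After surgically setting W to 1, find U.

Intervening sets W = 1 and removes its equation (W <- max(T, R)).
U = |W - S|  [with W=1, S=-2]  = 3

3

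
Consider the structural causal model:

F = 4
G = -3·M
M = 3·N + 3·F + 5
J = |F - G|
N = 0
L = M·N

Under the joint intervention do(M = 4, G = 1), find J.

3

Setting M = 4, G = 1 by intervention discards those variables' equations.
J = |F - G|  [with F=4, G=1]  = 3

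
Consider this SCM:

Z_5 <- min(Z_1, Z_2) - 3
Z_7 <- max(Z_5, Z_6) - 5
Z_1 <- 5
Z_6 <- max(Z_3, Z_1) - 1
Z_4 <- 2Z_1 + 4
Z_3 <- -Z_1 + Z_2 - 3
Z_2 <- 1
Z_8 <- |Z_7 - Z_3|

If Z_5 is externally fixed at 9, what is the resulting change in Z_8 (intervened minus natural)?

do(Z_5=9) replaces the equation Z_5 <- min(Z_1, Z_2) - 3 with the constant Z_5 = 9.
Z_3 = -Z_1 + Z_2 - 3  [with Z_1=5, Z_2=1]  = -7
Z_6 = max(Z_3, Z_1) - 1  [with Z_3=-7, Z_1=5]  = 4
Z_7 = max(Z_5, Z_6) - 5  [with Z_5=9, Z_6=4]  = 4
Z_8 = |Z_7 - Z_3|  [with Z_7=4, Z_3=-7]  = 11
Without intervention: Z_3 = -Z_1 + Z_2 - 3  [with Z_1=5, Z_2=1]  = -7; Z_5 = min(Z_1, Z_2) - 3  [with Z_1=5, Z_2=1]  = -2; Z_6 = max(Z_3, Z_1) - 1  [with Z_3=-7, Z_1=5]  = 4; Z_7 = max(Z_5, Z_6) - 5  [with Z_5=-2, Z_6=4]  = -1; Z_8 = |Z_7 - Z_3|  [with Z_7=-1, Z_3=-7]  = 6.
Change = 11 − 6 = 5.

5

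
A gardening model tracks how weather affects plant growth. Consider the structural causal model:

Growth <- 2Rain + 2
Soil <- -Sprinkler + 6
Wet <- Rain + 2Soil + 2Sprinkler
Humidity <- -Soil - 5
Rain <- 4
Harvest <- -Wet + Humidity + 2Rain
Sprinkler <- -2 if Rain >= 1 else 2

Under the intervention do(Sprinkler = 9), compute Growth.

10

do(Sprinkler=9) replaces the equation Sprinkler <- -2 if Rain >= 1 else 2 with the constant Sprinkler = 9.
Since Growth is not a descendant of the intervened variable, it is unaffected.
Growth = 2Rain + 2  [with Rain=4]  = 10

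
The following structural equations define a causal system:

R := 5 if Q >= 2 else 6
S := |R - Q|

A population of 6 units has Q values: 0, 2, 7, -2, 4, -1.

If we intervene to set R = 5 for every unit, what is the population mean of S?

4

Under do(R=5), R's equation is replaced by R=5 for every unit. Per-unit S: 5, 3, 2, 7, 1, 6. Mean = 4.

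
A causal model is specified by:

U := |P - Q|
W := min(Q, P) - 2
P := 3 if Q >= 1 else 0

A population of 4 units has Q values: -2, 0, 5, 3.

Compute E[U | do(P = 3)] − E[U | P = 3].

Under do(P=3), P's equation is replaced by P=3 for every unit. Per-unit U: 5, 3, 2, 0. Mean = 2.5.
Conditioning on P=3 selects the 2 unit(s) with Q ∈ {5, 3}. Their U values: 2, 0. Mean = 1.
Difference = 2.5 − 1 = 1.5.

1.5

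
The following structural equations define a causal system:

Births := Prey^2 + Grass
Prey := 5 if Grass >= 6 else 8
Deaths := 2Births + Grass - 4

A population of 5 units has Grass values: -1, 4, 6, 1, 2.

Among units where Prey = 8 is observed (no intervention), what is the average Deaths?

Conditioning on Prey=8 selects the 4 unit(s) with Grass ∈ {-1, 4, 1, 2}. Their Deaths values: 121, 136, 127, 130. Mean = 128.5.

128.5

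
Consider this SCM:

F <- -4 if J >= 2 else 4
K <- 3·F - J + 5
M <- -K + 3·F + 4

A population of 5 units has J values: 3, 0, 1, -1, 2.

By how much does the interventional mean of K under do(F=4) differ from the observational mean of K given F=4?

Every unit gets F=4 under the intervention. K values become 14, 17, 16, 18, 15; E[K|do(F=4)] = 16.
Observing F=4 restricts to units where F's equation naturally yields 4: J ∈ {0, 1, -1}. In that subpopulation K = 17, 16, 18, mean 17.
Difference = 16 − 17 = -1.

-1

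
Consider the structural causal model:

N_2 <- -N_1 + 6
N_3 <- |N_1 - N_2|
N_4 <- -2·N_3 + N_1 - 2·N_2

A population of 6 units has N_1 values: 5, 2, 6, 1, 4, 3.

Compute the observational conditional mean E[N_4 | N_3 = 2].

-7

Observing N_3=2 restricts to units where N_3's equation naturally yields 2: N_1 ∈ {2, 4}. In that subpopulation N_4 = -10, -4, mean -7.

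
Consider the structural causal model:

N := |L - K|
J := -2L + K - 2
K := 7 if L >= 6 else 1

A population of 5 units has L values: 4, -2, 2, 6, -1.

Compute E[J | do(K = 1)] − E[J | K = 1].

The intervention sets K=1 in all 5 units regardless of L. Recomputing J per unit gives -9, 3, -5, -13, 1; average -4.6.
E[J|K=1] averages over only the 4 units with K=1 (L = 4, -2, 2, -1): J = -9, 3, -5, 1, mean -2.5.
Difference = -4.6 − (-2.5) = -2.1.

-2.1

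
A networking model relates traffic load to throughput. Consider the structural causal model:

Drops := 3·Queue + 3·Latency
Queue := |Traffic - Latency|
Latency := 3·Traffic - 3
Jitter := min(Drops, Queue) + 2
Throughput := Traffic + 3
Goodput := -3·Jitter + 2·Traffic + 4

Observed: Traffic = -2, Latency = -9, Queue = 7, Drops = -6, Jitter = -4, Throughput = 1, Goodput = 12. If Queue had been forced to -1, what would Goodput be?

84

The intervention breaks the incoming arrows to Queue: Queue := |Traffic - Latency| no longer applies, and Queue = -1.
Latency = 3·Traffic - 3  [with Traffic=-2]  = -9
Drops = 3·Queue + 3·Latency  [with Queue=-1, Latency=-9]  = -30
Jitter = min(Drops, Queue) + 2  [with Drops=-30, Queue=-1]  = -28
Goodput = -3·Jitter + 2·Traffic + 4  [with Jitter=-28, Traffic=-2]  = 84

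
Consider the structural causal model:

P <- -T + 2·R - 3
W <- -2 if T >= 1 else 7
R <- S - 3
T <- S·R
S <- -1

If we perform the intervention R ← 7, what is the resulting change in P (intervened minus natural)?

33

do(R=7) replaces the equation R <- S - 3 with the constant R = 7.
T = S·R  [with S=-1, R=7]  = -7
P = -T + 2·R - 3  [with T=-7, R=7]  = 18
Without intervention: R = S - 3  [with S=-1]  = -4; T = S·R  [with S=-1, R=-4]  = 4; P = -T + 2·R - 3  [with T=4, R=-4]  = -15.
Change = 18 − (-15) = 33.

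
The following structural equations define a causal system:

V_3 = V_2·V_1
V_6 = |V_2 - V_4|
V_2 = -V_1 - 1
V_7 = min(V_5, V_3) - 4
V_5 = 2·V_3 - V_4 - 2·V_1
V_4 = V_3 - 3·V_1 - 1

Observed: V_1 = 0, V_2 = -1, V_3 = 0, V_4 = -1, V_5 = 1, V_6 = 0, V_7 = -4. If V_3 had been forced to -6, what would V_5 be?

do(V_3=-6) replaces the equation V_3 = V_2·V_1 with the constant V_3 = -6.
V_4 = V_3 - 3·V_1 - 1  [with V_3=-6, V_1=0]  = -7
V_5 = 2·V_3 - V_4 - 2·V_1  [with V_3=-6, V_4=-7, V_1=0]  = -5

-5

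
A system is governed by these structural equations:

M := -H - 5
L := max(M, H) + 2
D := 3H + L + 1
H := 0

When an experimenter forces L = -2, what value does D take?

-1

The intervention breaks the incoming arrows to L: L := max(M, H) + 2 no longer applies, and L = -2.
D = 3H + L + 1  [with H=0, L=-2]  = -1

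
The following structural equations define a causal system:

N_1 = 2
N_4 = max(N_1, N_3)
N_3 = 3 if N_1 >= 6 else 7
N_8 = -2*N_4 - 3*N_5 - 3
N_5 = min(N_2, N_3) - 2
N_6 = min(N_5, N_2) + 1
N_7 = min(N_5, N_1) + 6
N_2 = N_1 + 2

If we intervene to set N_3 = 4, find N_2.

4

Under do(N_3=4), the mechanism N_3 = 3 if N_1 >= 6 else 7 is discarded; N_3 is fixed at 4.
Since N_2 is not a descendant of the intervened variable, it is unaffected.
N_2 = N_1 + 2  [with N_1=2]  = 4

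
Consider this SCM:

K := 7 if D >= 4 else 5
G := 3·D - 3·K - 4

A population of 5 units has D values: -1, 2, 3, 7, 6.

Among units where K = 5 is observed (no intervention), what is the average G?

E[G|K=5] averages over only the 3 units with K=5 (D = -1, 2, 3): G = -22, -13, -10, mean -15.

-15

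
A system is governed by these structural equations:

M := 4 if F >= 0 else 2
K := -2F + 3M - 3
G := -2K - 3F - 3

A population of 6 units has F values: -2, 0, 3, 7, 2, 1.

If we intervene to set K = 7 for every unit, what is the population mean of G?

-22.5

Under do(K=7), K's equation is replaced by K=7 for every unit. Per-unit G: -11, -17, -26, -38, -23, -20. Mean = -22.5.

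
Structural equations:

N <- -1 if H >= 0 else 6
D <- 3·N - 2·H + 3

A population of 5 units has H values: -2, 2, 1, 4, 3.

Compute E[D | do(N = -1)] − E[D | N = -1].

Under do(N=-1), N's equation is replaced by N=-1 for every unit. Per-unit D: 4, -4, -2, -8, -6. Mean = -3.2.
E[D|N=-1] averages over only the 4 units with N=-1 (H = 2, 1, 4, 3): D = -4, -2, -8, -6, mean -5.
Difference = -3.2 − (-5) = 1.8.

1.8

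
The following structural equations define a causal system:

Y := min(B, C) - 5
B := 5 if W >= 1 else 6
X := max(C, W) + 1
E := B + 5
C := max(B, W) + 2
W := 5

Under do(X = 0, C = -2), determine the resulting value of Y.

-7

The joint intervention fixes X = 0, C = -2, removing each variable's own equation.
B = 5 if W >= 1 else 6  [with W=5]  = 5
Y = min(B, C) - 5  [with B=5, C=-2]  = -7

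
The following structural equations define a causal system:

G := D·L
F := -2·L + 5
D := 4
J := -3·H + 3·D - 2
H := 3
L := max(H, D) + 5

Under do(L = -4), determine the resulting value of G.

Intervening sets L = -4 and removes its equation (L := max(H, D) + 5).
G = D·L  [with D=4, L=-4]  = -16

-16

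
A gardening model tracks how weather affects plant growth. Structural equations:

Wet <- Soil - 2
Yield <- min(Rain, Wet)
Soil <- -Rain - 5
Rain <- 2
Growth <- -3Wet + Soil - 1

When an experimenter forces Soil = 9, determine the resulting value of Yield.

2

do(Soil=9) replaces the equation Soil <- -Rain - 5 with the constant Soil = 9.
Wet = Soil - 2  [with Soil=9]  = 7
Yield = min(Rain, Wet)  [with Rain=2, Wet=7]  = 2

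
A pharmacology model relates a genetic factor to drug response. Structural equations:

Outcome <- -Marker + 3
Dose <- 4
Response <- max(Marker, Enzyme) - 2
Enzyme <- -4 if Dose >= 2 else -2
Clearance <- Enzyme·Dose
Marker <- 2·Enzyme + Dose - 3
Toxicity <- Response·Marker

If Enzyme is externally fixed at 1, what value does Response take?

Under do(Enzyme=1), the mechanism Enzyme <- -4 if Dose >= 2 else -2 is discarded; Enzyme is fixed at 1.
Marker = 2·Enzyme + Dose - 3  [with Enzyme=1, Dose=4]  = 3
Response = max(Marker, Enzyme) - 2  [with Marker=3, Enzyme=1]  = 1

1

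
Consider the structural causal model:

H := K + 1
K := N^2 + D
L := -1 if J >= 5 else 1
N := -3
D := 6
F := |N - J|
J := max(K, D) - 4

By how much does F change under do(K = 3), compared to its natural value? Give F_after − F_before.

The intervention breaks the incoming arrows to K: K := N^2 + D no longer applies, and K = 3.
J = max(K, D) - 4  [with K=3, D=6]  = 2
F = |N - J|  [with N=-3, J=2]  = 5
Without intervention: K = N^2 + D  [with N=-3, D=6]  = 15; J = max(K, D) - 4  [with K=15, D=6]  = 11; F = |N - J|  [with N=-3, J=11]  = 14.
Change = 5 − 14 = -9.

-9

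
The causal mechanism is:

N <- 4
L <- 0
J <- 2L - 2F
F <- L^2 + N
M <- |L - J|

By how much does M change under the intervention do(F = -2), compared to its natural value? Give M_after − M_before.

-4

do(F=-2) replaces the equation F <- L^2 + N with the constant F = -2.
J = 2L - 2F  [with L=0, F=-2]  = 4
M = |L - J|  [with L=0, J=4]  = 4
Without intervention: F = L^2 + N  [with L=0, N=4]  = 4; J = 2L - 2F  [with L=0, F=4]  = -8; M = |L - J|  [with L=0, J=-8]  = 8.
Change = 4 − 8 = -4.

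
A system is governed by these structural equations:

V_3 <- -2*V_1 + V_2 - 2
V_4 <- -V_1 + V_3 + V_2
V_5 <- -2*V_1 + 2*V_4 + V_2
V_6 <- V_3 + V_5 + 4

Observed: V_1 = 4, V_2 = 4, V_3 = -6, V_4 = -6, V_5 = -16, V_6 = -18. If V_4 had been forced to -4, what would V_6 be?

-14

Under do(V_4=-4), the mechanism V_4 <- -V_1 + V_3 + V_2 is discarded; V_4 is fixed at -4.
V_3 = -2*V_1 + V_2 - 2  [with V_1=4, V_2=4]  = -6
V_5 = -2*V_1 + 2*V_4 + V_2  [with V_1=4, V_4=-4, V_2=4]  = -12
V_6 = V_3 + V_5 + 4  [with V_3=-6, V_5=-12]  = -14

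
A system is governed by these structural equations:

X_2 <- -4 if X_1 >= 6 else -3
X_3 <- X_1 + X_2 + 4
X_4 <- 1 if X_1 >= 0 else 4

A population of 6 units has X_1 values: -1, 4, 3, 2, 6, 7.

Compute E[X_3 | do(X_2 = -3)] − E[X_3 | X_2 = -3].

1.5

Every unit gets X_2=-3 under the intervention. X_3 values become 0, 5, 4, 3, 7, 8; E[X_3|do(X_2=-3)] = 4.5.
Observing X_2=-3 restricts to units where X_2's equation naturally yields -3: X_1 ∈ {-1, 4, 3, 2}. In that subpopulation X_3 = 0, 5, 4, 3, mean 3.
Difference = 4.5 − 3 = 1.5.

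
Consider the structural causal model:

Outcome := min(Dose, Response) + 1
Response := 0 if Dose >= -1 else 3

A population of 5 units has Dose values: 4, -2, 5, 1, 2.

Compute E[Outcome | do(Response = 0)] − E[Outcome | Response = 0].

-0.4

The intervention sets Response=0 in all 5 units regardless of Dose. Recomputing Outcome per unit gives 1, -1, 1, 1, 1; average 0.6.
Conditioning on Response=0 selects the 4 unit(s) with Dose ∈ {4, 5, 1, 2}. Their Outcome values: 1, 1, 1, 1. Mean = 1.
Difference = 0.6 − 1 = -0.4.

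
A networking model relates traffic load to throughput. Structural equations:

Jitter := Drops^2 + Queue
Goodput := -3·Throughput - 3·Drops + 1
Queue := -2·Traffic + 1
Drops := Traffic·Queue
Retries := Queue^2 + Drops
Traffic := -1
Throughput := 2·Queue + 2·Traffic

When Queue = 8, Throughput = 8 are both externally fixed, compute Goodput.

1

Setting Queue = 8, Throughput = 8 by intervention discards those variables' equations.
Drops = Traffic·Queue  [with Traffic=-1, Queue=8]  = -8
Goodput = -3·Throughput - 3·Drops + 1  [with Throughput=8, Drops=-8]  = 1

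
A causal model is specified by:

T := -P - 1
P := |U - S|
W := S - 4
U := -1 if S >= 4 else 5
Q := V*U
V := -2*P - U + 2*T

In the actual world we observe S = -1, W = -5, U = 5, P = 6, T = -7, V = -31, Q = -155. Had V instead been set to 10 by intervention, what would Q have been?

50

Intervening sets V = 10 and removes its equation (V := -2*P - U + 2*T).
U = -1 if S >= 4 else 5  [with S=-1]  = 5
Q = V*U  [with V=10, U=5]  = 50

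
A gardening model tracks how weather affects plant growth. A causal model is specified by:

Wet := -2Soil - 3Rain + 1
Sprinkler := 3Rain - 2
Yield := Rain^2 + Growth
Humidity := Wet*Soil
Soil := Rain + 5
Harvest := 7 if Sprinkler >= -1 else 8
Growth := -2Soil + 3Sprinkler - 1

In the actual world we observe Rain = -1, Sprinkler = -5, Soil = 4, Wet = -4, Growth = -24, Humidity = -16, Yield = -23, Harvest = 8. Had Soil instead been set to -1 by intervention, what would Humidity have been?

The intervention breaks the incoming arrows to Soil: Soil := Rain + 5 no longer applies, and Soil = -1.
Wet = -2Soil - 3Rain + 1  [with Soil=-1, Rain=-1]  = 6
Humidity = Wet*Soil  [with Wet=6, Soil=-1]  = -6

-6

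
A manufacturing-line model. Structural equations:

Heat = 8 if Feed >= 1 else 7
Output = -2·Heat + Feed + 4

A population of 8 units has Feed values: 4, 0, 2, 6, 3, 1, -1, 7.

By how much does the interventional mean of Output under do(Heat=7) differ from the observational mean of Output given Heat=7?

3.25

The intervention sets Heat=7 in all 8 units regardless of Feed. Recomputing Output per unit gives -6, -10, -8, -4, -7, -9, -11, -3; average -7.25.
E[Output|Heat=7] averages over only the 2 units with Heat=7 (Feed = 0, -1): Output = -10, -11, mean -10.5.
Difference = -7.25 − (-10.5) = 3.25.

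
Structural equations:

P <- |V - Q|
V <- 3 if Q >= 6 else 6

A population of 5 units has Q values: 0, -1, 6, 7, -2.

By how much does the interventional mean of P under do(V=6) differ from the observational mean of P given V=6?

The intervention sets V=6 in all 5 units regardless of Q. Recomputing P per unit gives 6, 7, 0, 1, 8; average 4.4.
Conditioning on V=6 selects the 3 unit(s) with Q ∈ {0, -1, -2}. Their P values: 6, 7, 8. Mean = 7.
Difference = 4.4 − 7 = -2.6.

-2.6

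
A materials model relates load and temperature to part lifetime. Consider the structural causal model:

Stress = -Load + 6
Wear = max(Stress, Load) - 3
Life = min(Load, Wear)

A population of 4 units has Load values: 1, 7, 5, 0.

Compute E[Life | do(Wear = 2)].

do(Wear=2) breaks Wear's dependence on Load. With Wear=2 fixed, Life across the units is 1, 2, 2, 0, mean 1.25.

1.25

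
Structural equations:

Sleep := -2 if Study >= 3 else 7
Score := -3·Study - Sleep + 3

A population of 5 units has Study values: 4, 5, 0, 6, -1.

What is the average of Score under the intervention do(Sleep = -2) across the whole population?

do(Sleep=-2) breaks Sleep's dependence on Study. With Sleep=-2 fixed, Score across the units is -7, -10, 5, -13, 8, mean -3.4.

-3.4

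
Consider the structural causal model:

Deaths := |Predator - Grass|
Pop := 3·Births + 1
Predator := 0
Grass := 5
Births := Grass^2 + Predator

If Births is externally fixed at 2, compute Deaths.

5

The intervention breaks the incoming arrows to Births: Births := Grass^2 + Predator no longer applies, and Births = 2.
Deaths is not downstream of the intervention, so its value is determined by the original equations.
Deaths = |Predator - Grass|  [with Predator=0, Grass=5]  = 5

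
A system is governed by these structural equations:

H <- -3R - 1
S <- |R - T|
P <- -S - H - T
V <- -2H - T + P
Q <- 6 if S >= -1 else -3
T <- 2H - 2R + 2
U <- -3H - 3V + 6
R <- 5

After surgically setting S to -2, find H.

The intervention breaks the incoming arrows to S: S <- |R - T| no longer applies, and S = -2.
Since H is not a descendant of the intervened variable, it is unaffected.
H = -3R - 1  [with R=5]  = -16

-16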